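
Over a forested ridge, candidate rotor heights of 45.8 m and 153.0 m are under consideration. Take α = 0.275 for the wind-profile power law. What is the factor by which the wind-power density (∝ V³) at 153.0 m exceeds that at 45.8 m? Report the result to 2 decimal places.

2.70

Speed ratio: V_B/V_A = (z_B/z_A)^α = (153.0/45.8)^0.275 = (3.3406)^0.275 = 1.39332
Power-density ratio: P_B/P_A = (V_B/V_A)³ = (1.39332)³ = 2.70493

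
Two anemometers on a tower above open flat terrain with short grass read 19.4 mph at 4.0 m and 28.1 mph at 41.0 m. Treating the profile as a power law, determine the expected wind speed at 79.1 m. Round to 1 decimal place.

31.2 mph

First find α: α = ln(V₂/V₁)/ln(z₂/z₁) = ln(28.1/19.4)/ln(41.0/4.0) = 0.37050/2.32728 = 0.1592
Extrapolate from 41.0 m to 79.1 m: V₃ = 28.1 × (79.1/41.0)^0.1592 = 28.1 × 1.1103 = 31.1990 mph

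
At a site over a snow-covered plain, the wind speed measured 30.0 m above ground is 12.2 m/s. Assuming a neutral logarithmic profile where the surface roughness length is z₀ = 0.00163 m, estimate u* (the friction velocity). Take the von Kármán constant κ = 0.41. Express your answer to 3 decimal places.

Log law: V(z) = (u*/κ) · ln(z/z₀) ⇒ u* = κ · V / ln(z/z₀)
u* = 0.41 × 12.2 / ln(30.0/0.00163) = 0.41 × 12.2 / 9.8204
   = 5.0020 / 9.8204 = 0.5093 m/s

u* ≈ 0.509 m/s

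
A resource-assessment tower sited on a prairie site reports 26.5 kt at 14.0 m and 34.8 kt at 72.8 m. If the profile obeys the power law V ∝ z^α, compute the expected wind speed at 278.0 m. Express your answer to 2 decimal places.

First find α: α = ln(V₂/V₁)/ln(z₂/z₁) = ln(34.8/26.5)/ln(72.8/14.0) = 0.27247/1.64866 = 0.1653
Extrapolate from 72.8 m to 278.0 m: V₃ = 34.8 × (278.0/72.8)^0.1653 = 34.8 × 1.2479 = 43.4262 kt

43.43 kt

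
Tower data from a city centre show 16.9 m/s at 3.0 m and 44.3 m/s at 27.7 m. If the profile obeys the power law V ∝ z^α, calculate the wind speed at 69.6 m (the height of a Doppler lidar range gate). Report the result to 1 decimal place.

First find α: α = ln(V₂/V₁)/ln(z₂/z₁) = ln(44.3/16.9)/ln(27.7/3.0) = 0.96367/2.22282 = 0.4335
Extrapolate from 27.7 m to 69.6 m: V₃ = 44.3 × (69.6/27.7)^0.4335 = 44.3 × 1.4910 = 66.0502 m/s

66.1 m/s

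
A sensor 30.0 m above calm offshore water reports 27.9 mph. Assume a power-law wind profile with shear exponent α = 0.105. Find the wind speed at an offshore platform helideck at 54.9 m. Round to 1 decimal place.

29.7 mph

Power-law profile: V₂ = V₁ · (z₂/z₁)^α
V₂ = 27.9 × (54.9/30.0)^0.105 = 27.9 × (1.8300)^0.105
    = 27.9 × 1.0655 = 29.7277 mph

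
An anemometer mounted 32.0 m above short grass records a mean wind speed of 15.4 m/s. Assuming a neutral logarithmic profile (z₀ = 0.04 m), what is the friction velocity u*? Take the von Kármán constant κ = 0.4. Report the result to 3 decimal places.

u* ≈ 0.922 m/s

Log law: V(z) = (u*/κ) · ln(z/z₀) ⇒ u* = κ · V / ln(z/z₀)
u* = 0.4 × 15.4 / ln(32.0/0.04) = 0.4 × 15.4 / 6.6846
   = 6.1600 / 6.6846 = 0.9215 m/s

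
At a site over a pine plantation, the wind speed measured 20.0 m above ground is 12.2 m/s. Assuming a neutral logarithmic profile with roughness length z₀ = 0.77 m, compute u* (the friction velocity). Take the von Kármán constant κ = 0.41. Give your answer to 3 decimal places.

u* ≈ 1.536 m/s

Log law: V(z) = (u*/κ) · ln(z/z₀) ⇒ u* = κ · V / ln(z/z₀)
u* = 0.41 × 12.2 / ln(20.0/0.77) = 0.41 × 12.2 / 3.2571
   = 5.0020 / 3.2571 = 1.5357 m/s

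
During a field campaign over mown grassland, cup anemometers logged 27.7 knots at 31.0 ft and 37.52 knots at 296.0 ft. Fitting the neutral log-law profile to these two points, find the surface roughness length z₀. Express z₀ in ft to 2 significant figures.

z₀ ≈ 0.053 ft

Log law: V(z) ∝ ln(z/z₀). With r = V₁/V₂ = 27.7/37.52 = 0.73827,
r · ln(z₂/z₀) = ln(z₁/z₀) ⇒ ln z₀ = (ln z₁ − r·ln z₂)/(1 − r)
ln z₀ = (3.43399 − 0.73827×5.69036) / 0.26173 = -2.9307
z₀ = exp(-2.9307) = 0.05336 ft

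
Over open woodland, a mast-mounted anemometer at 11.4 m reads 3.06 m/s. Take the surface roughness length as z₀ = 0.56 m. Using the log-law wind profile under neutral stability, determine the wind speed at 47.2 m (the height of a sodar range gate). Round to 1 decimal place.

4.5 m/s

Log law: V(z) ∝ ln(z/z₀), so V₂/V₁ = ln(z₂/z₀) / ln(z₁/z₀).
ln(47.2/0.56) = 4.4342, ln(11.4/0.56) = 3.0134
V₂ = 3.06 × 4.4342/3.0134 = 3.06 × 1.4715 = 4.5027 m/s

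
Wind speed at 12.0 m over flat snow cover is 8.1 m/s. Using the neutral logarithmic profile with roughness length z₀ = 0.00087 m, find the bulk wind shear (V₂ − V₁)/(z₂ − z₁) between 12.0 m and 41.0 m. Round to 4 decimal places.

0.0360 m/s/m

Log law: V₂ = V₁ · ln(z₂/z₀)/ln(z₁/z₀) = 8.1 × 10.7606/9.5319 = 9.1441 m/s
ΔV/Δz = (9.1441 − 8.1)/(41.0 − 12.0) = 1.0441/29.0000 = 0.03600 m/s/m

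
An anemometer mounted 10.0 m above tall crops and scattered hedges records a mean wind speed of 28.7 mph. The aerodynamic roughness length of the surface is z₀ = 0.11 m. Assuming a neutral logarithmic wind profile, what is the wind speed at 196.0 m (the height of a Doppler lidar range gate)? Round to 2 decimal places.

Log law: V(z) ∝ ln(z/z₀), so V₂/V₁ = ln(z₂/z₀) / ln(z₁/z₀).
ln(196.0/0.11) = 7.4854, ln(10.0/0.11) = 4.5099
V₂ = 28.7 × 7.4854/4.5099 = 28.7 × 1.6598 = 47.6358 mph

47.64 mph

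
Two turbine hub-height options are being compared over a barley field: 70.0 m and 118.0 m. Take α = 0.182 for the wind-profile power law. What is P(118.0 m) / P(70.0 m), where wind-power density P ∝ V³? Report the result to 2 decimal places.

1.33

Speed ratio: V_B/V_A = (z_B/z_A)^α = (118.0/70.0)^0.182 = (1.6857)^0.182 = 1.09970
Power-density ratio: P_B/P_A = (V_B/V_A)³ = (1.09970)³ = 1.32992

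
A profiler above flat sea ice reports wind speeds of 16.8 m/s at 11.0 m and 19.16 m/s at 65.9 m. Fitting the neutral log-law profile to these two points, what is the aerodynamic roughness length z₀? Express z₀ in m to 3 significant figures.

Log law: V(z) ∝ ln(z/z₀). With r = V₁/V₂ = 16.8/19.16 = 0.87683,
r · ln(z₂/z₀) = ln(z₁/z₀) ⇒ ln z₀ = (ln z₁ − r·ln z₂)/(1 − r)
ln z₀ = (2.39790 − 0.87683×4.18814) / 0.12317 = -10.3462
z₀ = exp(-10.3462) = 0.00003211 m

z₀ ≈ 0.0000321 m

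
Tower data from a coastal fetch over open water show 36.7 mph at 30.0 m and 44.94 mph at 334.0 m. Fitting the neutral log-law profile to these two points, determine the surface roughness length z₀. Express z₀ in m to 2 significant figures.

z₀ ≈ 0.00065 m

Log law: V(z) ∝ ln(z/z₀). With r = V₁/V₂ = 36.7/44.94 = 0.81664,
r · ln(z₂/z₀) = ln(z₁/z₀) ⇒ ln z₀ = (ln z₁ − r·ln z₂)/(1 − r)
ln z₀ = (3.40120 − 0.81664×5.81114) / 0.18336 = -7.3324
z₀ = exp(-7.3324) = 0.0006540 m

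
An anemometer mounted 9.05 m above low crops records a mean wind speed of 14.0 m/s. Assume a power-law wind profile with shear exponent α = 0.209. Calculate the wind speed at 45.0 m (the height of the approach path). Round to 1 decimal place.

Power-law profile: V₂ = V₁ · (z₂/z₁)^α
V₂ = 14.0 × (45.0/9.05)^0.209 = 14.0 × (4.9724)^0.209
    = 14.0 × 1.3982 = 19.5754 m/s

19.6 m/s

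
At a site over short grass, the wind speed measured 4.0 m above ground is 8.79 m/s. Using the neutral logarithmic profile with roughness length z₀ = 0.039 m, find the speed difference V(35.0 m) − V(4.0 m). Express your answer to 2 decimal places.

Log law: V₂ = V₁ · ln(z₂/z₀)/ln(z₁/z₀) = 8.79 × 6.7995/4.6305 = 12.9075 m/s
ΔV = 12.9075 − 8.79 = 4.1175 m/s

4.12 m/s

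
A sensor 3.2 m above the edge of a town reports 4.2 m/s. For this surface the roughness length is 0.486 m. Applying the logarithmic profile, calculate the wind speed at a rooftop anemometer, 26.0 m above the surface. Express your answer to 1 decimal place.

Log law: V(z) ∝ ln(z/z₀), so V₂/V₁ = ln(z₂/z₀) / ln(z₁/z₀).
ln(26.0/0.486) = 3.9796, ln(3.2/0.486) = 1.8847
V₂ = 4.2 × 3.9796/1.8847 = 4.2 × 2.1116 = 8.8685 m/s

8.9 m/s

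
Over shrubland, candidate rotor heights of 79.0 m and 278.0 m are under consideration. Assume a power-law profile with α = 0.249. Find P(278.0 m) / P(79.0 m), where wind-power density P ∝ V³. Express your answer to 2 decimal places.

2.56

Speed ratio: V_B/V_A = (z_B/z_A)^α = (278.0/79.0)^0.249 = (3.5190)^0.249 = 1.36791
Power-density ratio: P_B/P_A = (V_B/V_A)³ = (1.36791)³ = 2.55961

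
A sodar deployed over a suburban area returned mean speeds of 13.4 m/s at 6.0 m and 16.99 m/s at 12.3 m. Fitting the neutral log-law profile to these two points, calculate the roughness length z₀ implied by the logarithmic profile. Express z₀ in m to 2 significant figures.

Log law: V(z) ∝ ln(z/z₀). With r = V₁/V₂ = 13.4/16.99 = 0.78870,
r · ln(z₂/z₀) = ln(z₁/z₀) ⇒ ln z₀ = (ln z₁ − r·ln z₂)/(1 − r)
ln z₀ = (1.79176 − 0.78870×2.50960) / 0.21130 = -0.8876
z₀ = exp(-0.8876) = 0.4116 m

z₀ ≈ 0.41 m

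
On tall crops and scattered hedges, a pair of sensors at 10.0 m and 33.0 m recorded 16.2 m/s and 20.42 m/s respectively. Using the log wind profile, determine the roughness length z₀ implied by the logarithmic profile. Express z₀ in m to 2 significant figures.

Log law: V(z) ∝ ln(z/z₀). With r = V₁/V₂ = 16.2/20.42 = 0.79334,
r · ln(z₂/z₀) = ln(z₁/z₀) ⇒ ln z₀ = (ln z₁ − r·ln z₂)/(1 − r)
ln z₀ = (2.30259 − 0.79334×3.49651) / 0.20666 = -2.2807
z₀ = exp(-2.2807) = 0.1022 m

z₀ ≈ 0.10 m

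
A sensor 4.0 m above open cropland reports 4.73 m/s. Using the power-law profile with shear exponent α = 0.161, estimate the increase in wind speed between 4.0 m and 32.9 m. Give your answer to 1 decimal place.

Power law: V₂ = V₁ · (z₂/z₁)^α = 4.73 × (8.2250)^0.161 = 6.6405 m/s
ΔV = 6.6405 − 4.73 = 1.9105 m/s

1.9 m/s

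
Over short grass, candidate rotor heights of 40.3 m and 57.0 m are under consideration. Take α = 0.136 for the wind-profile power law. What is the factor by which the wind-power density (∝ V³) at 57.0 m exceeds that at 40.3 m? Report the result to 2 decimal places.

1.15

Speed ratio: V_B/V_A = (z_B/z_A)^α = (57.0/40.3)^0.136 = (1.4144)^0.136 = 1.04828
Power-density ratio: P_B/P_A = (V_B/V_A)³ = (1.04828)³ = 1.15195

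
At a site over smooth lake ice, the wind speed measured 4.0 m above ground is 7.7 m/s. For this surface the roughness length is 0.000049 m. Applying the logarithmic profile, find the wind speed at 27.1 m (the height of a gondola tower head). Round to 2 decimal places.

9.00 m/s

Log law: V(z) ∝ ln(z/z₀), so V₂/V₁ = ln(z₂/z₀) / ln(z₁/z₀).
ln(27.1/0.000049) = 13.2232, ln(4.0/0.000049) = 11.3100
V₂ = 7.7 × 13.2232/11.3100 = 7.7 × 1.1692 = 9.0026 m/s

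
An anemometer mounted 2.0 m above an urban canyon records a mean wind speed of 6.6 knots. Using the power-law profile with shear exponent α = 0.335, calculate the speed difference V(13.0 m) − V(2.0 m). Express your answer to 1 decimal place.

5.8 knots

Power law: V₂ = V₁ · (z₂/z₁)^α = 6.6 × (6.5000)^0.335 = 12.3558 knots
ΔV = 12.3558 − 6.6 = 5.7558 knots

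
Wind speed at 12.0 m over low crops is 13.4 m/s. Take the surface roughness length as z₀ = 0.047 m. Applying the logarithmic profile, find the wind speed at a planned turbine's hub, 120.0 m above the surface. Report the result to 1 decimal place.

Log law: V(z) ∝ ln(z/z₀), so V₂/V₁ = ln(z₂/z₀) / ln(z₁/z₀).
ln(120.0/0.047) = 7.8451, ln(12.0/0.047) = 5.5425
V₂ = 13.4 × 7.8451/5.5425 = 13.4 × 1.4154 = 18.9669 m/s

19.0 m/s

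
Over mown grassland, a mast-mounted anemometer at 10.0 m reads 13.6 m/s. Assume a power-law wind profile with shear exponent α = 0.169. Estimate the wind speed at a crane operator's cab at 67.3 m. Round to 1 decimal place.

18.8 m/s

Power-law profile: V₂ = V₁ · (z₂/z₁)^α
V₂ = 13.6 × (67.3/10.0)^0.169 = 13.6 × (6.7300)^0.169
    = 13.6 × 1.3802 = 18.7704 m/s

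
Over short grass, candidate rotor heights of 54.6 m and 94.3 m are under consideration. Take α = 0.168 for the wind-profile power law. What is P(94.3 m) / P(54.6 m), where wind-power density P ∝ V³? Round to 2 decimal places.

Speed ratio: V_B/V_A = (z_B/z_A)^α = (94.3/54.6)^0.168 = (1.7271)^0.168 = 1.09615
Power-density ratio: P_B/P_A = (V_B/V_A)³ = (1.09615)³ = 1.31707

1.32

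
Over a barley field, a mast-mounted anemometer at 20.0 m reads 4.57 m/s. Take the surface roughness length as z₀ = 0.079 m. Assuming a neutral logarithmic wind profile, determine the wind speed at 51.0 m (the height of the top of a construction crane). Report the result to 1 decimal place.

Log law: V(z) ∝ ln(z/z₀), so V₂/V₁ = ln(z₂/z₀) / ln(z₁/z₀).
ln(51.0/0.079) = 6.4701, ln(20.0/0.079) = 5.5340
V₂ = 4.57 × 6.4701/5.5340 = 4.57 × 1.1692 = 5.3430 m/s

5.3 m/s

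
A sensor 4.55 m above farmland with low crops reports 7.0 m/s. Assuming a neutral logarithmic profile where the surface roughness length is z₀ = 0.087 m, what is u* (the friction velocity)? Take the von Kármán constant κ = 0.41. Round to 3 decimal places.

u* ≈ 0.725 m/s

Log law: V(z) = (u*/κ) · ln(z/z₀) ⇒ u* = κ · V / ln(z/z₀)
u* = 0.41 × 7.0 / ln(4.55/0.087) = 0.41 × 7.0 / 3.9570
   = 2.8700 / 3.9570 = 0.7253 m/s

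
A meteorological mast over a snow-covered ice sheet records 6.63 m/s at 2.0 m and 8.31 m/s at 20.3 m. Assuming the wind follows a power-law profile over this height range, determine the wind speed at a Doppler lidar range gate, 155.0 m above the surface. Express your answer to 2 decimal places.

10.13 m/s

First find α: α = ln(V₂/V₁)/ln(z₂/z₁) = ln(8.31/6.63)/ln(20.3/2.0) = 0.22585/2.31747 = 0.0975
Extrapolate from 20.3 m to 155.0 m: V₃ = 8.31 × (155.0/20.3)^0.0975 = 8.31 × 1.2191 = 10.1307 m/s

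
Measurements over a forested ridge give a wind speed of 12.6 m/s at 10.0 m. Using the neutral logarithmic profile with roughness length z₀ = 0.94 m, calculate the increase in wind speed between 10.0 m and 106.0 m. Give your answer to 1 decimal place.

12.6 m/s

Log law: V₂ = V₁ · ln(z₂/z₀)/ln(z₁/z₀) = 12.6 × 4.7253/2.3645 = 25.1808 m/s
ΔV = 25.1808 − 12.6 = 12.5808 m/s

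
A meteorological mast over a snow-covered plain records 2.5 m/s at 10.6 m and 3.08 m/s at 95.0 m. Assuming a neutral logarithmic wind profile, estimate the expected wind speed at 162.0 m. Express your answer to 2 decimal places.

3.22 m/s

Log law: V ∝ ln(z/z₀). From the pair, with r = V₁/V₂ = 0.81169,
ln z₀ = (ln z₁ − r·ln z₂)/(1 − r) = (2.3609 − 0.81169×4.5539)/0.18831 = -7.0918 → z₀ = 0.0008319 m
V₃ = V₁ · ln(z₃/z₀)/ln(z₁/z₀) = 2.5 × 12.1794/9.4527 = 3.2212 m/s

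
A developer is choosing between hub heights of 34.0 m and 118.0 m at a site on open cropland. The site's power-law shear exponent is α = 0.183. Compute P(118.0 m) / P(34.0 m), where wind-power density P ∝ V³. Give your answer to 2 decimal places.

Speed ratio: V_B/V_A = (z_B/z_A)^α = (118.0/34.0)^0.183 = (3.4706)^0.183 = 1.25572
Power-density ratio: P_B/P_A = (V_B/V_A)³ = (1.25572)³ = 1.98007

1.98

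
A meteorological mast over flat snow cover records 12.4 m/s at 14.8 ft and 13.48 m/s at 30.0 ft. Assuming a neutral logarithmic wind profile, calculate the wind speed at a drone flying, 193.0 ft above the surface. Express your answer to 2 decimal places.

16.33 m/s

Log law: V ∝ ln(z/z₀). From the pair, with r = V₁/V₂ = 0.91988,
ln z₀ = (ln z₁ − r·ln z₂)/(1 − r) = (2.6946 − 0.91988×3.4012)/0.08012 = -5.4178 → z₀ = 0.004437 ft
V₃ = V₁ · ln(z₃/z₀)/ln(z₁/z₀) = 12.4 × 10.6805/8.1125 = 16.3253 m/s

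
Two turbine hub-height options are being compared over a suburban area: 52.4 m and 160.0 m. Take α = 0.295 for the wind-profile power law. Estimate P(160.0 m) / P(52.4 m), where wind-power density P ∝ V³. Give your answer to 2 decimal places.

Speed ratio: V_B/V_A = (z_B/z_A)^α = (160.0/52.4)^0.295 = (3.0534)^0.295 = 1.38999
Power-density ratio: P_B/P_A = (V_B/V_A)³ = (1.38999)³ = 2.68558

2.69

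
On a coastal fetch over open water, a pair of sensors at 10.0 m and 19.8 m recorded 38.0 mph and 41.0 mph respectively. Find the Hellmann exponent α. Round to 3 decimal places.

α ≈ 0.111

Power law: V₂/V₁ = (z₂/z₁)^α ⇒ α = ln(V₂/V₁) / ln(z₂/z₁)
α = ln(41.0/38.0) / ln(19.8/10.0) = ln(1.0789) / ln(1.9800)
  = 0.07599 / 0.68310 = 0.11124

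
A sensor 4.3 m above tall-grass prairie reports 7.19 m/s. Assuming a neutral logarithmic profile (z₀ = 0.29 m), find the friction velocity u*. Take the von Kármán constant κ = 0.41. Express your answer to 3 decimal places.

u* ≈ 1.093 m/s

Log law: V(z) = (u*/κ) · ln(z/z₀) ⇒ u* = κ · V / ln(z/z₀)
u* = 0.41 × 7.19 / ln(4.3/0.29) = 0.41 × 7.19 / 2.6965
   = 2.9479 / 2.6965 = 1.0932 m/s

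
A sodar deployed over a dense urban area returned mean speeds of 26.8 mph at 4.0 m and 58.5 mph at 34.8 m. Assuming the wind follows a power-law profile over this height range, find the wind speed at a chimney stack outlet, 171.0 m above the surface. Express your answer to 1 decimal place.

103.9 mph

First find α: α = ln(V₂/V₁)/ln(z₂/z₁) = ln(58.5/26.8)/ln(34.8/4.0) = 0.78062/2.16332 = 0.3608
Extrapolate from 34.8 m to 171.0 m: V₃ = 58.5 × (171.0/34.8)^0.3608 = 58.5 × 1.7762 = 103.9083 mph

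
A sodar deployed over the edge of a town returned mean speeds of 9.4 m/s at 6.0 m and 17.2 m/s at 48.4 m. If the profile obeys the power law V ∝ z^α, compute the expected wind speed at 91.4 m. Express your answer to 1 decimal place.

First find α: α = ln(V₂/V₁)/ln(z₂/z₁) = ln(17.2/9.4)/ln(48.4/6.0) = 0.60420/2.08774 = 0.2894
Extrapolate from 48.4 m to 91.4 m: V₃ = 17.2 × (91.4/48.4)^0.2894 = 17.2 × 1.2020 = 20.6744 m/s

20.7 m/s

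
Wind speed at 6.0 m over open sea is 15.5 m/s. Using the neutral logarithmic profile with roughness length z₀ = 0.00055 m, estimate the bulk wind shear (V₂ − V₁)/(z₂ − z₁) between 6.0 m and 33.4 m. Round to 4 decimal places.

Log law: V₂ = V₁ · ln(z₂/z₀)/ln(z₁/z₀) = 15.5 × 11.0141/9.2974 = 18.3621 m/s
ΔV/Δz = (18.3621 − 15.5)/(33.4 − 6.0) = 2.8621/27.4000 = 0.10446 m/s/m

0.1045 m/s/m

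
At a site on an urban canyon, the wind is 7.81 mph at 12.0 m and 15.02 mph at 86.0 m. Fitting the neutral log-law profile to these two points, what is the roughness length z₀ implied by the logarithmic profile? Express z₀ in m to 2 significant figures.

Log law: V(z) ∝ ln(z/z₀). With r = V₁/V₂ = 7.81/15.02 = 0.51997,
r · ln(z₂/z₀) = ln(z₁/z₀) ⇒ ln z₀ = (ln z₁ − r·ln z₂)/(1 − r)
ln z₀ = (2.48491 − 0.51997×4.45435) / 0.48003 = 0.3516
z₀ = exp(0.3516) = 1.421 m

z₀ ≈ 1.4 m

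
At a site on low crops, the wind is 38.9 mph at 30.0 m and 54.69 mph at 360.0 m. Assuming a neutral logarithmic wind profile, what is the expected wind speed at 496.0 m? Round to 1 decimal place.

Log law: V ∝ ln(z/z₀). From the pair, with r = V₁/V₂ = 0.71128,
ln z₀ = (ln z₁ − r·ln z₂)/(1 − r) = (3.4012 − 0.71128×5.8861)/0.28872 = -2.7206 → z₀ = 0.06584 m
V₃ = V₁ · ln(z₃/z₀)/ln(z₁/z₀) = 38.9 × 8.9272/6.1218 = 56.7264 mph

56.7 mph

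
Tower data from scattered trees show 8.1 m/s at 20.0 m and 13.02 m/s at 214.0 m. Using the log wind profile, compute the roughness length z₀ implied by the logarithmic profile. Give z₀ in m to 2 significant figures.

z₀ ≈ 0.40 m

Log law: V(z) ∝ ln(z/z₀). With r = V₁/V₂ = 8.1/13.02 = 0.62212,
r · ln(z₂/z₀) = ln(z₁/z₀) ⇒ ln z₀ = (ln z₁ − r·ln z₂)/(1 − r)
ln z₀ = (2.99573 − 0.62212×5.36598) / 0.37788 = -0.9065
z₀ = exp(-0.9065) = 0.4039 m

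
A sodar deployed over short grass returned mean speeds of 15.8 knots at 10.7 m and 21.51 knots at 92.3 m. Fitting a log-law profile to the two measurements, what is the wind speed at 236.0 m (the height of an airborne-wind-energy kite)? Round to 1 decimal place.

24.0 knots

Log law: V ∝ ln(z/z₀). From the pair, with r = V₁/V₂ = 0.73454,
ln z₀ = (ln z₁ − r·ln z₂)/(1 − r) = (2.3702 − 0.73454×4.5250)/0.26546 = -3.5923 → z₀ = 0.02754 m
V₃ = V₁ · ln(z₃/z₀)/ln(z₁/z₀) = 15.8 × 9.0561/5.9625 = 23.9977 knots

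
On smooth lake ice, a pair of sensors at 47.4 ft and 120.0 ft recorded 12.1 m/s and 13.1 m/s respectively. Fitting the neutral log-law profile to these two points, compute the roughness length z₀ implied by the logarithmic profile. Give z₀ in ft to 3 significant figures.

Log law: V(z) ∝ ln(z/z₀). With r = V₁/V₂ = 12.1/13.1 = 0.92366,
r · ln(z₂/z₀) = ln(z₁/z₀) ⇒ ln z₀ = (ln z₁ − r·ln z₂)/(1 − r)
ln z₀ = (3.85862 − 0.92366×4.78749) / 0.07634 = -7.3807
z₀ = exp(-7.3807) = 0.0006232 ft

z₀ ≈ 0.000623 ft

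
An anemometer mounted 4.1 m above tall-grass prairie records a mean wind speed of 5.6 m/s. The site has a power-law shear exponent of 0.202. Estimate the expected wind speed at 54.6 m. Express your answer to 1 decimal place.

Power-law profile: V₂ = V₁ · (z₂/z₁)^α
V₂ = 5.6 × (54.6/4.1)^0.202 = 5.6 × (13.3171)^0.202
    = 5.6 × 1.6871 = 9.4475 m/s

9.4 m/s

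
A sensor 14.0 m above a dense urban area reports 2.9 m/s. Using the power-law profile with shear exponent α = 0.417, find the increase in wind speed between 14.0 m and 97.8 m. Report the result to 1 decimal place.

3.6 m/s

Power law: V₂ = V₁ · (z₂/z₁)^α = 2.9 × (6.9857)^0.417 = 6.5228 m/s
ΔV = 6.5228 − 2.9 = 3.6228 m/s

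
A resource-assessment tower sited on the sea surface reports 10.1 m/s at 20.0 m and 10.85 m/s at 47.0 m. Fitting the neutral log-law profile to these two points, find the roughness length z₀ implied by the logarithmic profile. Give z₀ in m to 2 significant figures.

z₀ ≈ 0.00020 m

Log law: V(z) ∝ ln(z/z₀). With r = V₁/V₂ = 10.1/10.85 = 0.93088,
r · ln(z₂/z₀) = ln(z₁/z₀) ⇒ ln z₀ = (ln z₁ − r·ln z₂)/(1 − r)
ln z₀ = (2.99573 − 0.93088×3.85015) / 0.06912 = -8.5104
z₀ = exp(-8.5104) = 0.0002014 m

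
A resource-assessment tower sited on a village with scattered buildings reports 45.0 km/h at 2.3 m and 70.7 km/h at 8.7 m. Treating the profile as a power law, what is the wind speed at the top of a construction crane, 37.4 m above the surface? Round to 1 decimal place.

116.0 km/h

First find α: α = ln(V₂/V₁)/ln(z₂/z₁) = ln(70.7/45.0)/ln(8.7/2.3) = 0.45178/1.33041 = 0.3396
Extrapolate from 8.7 m to 37.4 m: V₃ = 70.7 × (37.4/8.7)^0.3396 = 70.7 × 1.6409 = 116.0096 km/h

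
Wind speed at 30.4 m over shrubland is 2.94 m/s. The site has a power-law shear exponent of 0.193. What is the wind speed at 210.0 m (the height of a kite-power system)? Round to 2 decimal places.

4.27 m/s

Power-law profile: V₂ = V₁ · (z₂/z₁)^α
V₂ = 2.94 × (210.0/30.4)^0.193 = 2.94 × (6.9079)^0.193
    = 2.94 × 1.4521 = 4.2691 m/s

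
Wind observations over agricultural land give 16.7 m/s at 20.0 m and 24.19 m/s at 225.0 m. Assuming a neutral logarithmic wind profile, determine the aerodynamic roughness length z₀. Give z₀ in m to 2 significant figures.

z₀ ≈ 0.091 m

Log law: V(z) ∝ ln(z/z₀). With r = V₁/V₂ = 16.7/24.19 = 0.69037,
r · ln(z₂/z₀) = ln(z₁/z₀) ⇒ ln z₀ = (ln z₁ − r·ln z₂)/(1 − r)
ln z₀ = (2.99573 − 0.69037×5.41610) / 0.30963 = -2.4008
z₀ = exp(-2.4008) = 0.09064 m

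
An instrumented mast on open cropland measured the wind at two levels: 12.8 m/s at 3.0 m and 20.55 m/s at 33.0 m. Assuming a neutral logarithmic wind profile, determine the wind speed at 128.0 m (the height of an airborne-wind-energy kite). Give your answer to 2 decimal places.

24.93 m/s

Log law: V ∝ ln(z/z₀). From the pair, with r = V₁/V₂ = 0.62287,
ln z₀ = (ln z₁ − r·ln z₂)/(1 − r) = (1.0986 − 0.62287×3.4965)/0.37713 = -2.8618 → z₀ = 0.05717 m
V₃ = V₁ · ln(z₃/z₀)/ln(z₁/z₀) = 12.8 × 7.7138/3.9604 = 24.9311 m/s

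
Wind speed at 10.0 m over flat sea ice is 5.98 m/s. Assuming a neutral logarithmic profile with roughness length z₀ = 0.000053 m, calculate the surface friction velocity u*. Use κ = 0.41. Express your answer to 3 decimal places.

u* ≈ 0.202 m/s

Log law: V(z) = (u*/κ) · ln(z/z₀) ⇒ u* = κ · V / ln(z/z₀)
u* = 0.41 × 5.98 / ln(10.0/0.000053) = 0.41 × 5.98 / 12.1478
   = 2.4518 / 12.1478 = 0.2018 m/s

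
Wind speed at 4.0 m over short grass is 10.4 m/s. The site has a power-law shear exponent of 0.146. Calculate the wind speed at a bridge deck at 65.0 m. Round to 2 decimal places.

15.62 m/s

Power-law profile: V₂ = V₁ · (z₂/z₁)^α
V₂ = 10.4 × (65.0/4.0)^0.146 = 10.4 × (16.2500)^0.146
    = 10.4 × 1.5024 = 15.6249 m/s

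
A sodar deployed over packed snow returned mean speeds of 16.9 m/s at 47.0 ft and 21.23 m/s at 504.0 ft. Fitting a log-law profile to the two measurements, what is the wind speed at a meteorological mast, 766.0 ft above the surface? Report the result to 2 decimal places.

Log law: V ∝ ln(z/z₀). From the pair, with r = V₁/V₂ = 0.79604,
ln z₀ = (ln z₁ − r·ln z₂)/(1 − r) = (3.8501 − 0.79604×6.2226)/0.20396 = -5.4094 → z₀ = 0.004474 ft
V₃ = V₁ · ln(z₃/z₀)/ln(z₁/z₀) = 16.9 × 12.0506/9.2596 = 21.9940 m/s

21.99 m/s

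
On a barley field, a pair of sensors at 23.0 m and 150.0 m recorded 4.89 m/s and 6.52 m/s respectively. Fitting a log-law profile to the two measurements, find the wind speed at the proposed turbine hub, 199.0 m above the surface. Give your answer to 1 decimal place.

Log law: V ∝ ln(z/z₀). From the pair, with r = V₁/V₂ = 0.75000,
ln z₀ = (ln z₁ − r·ln z₂)/(1 − r) = (3.1355 − 0.75000×5.0106)/0.25000 = -2.4899 → z₀ = 0.08292 m
V₃ = V₁ · ln(z₃/z₀)/ln(z₁/z₀) = 4.89 × 7.7832/5.6254 = 6.7657 m/s

6.8 m/s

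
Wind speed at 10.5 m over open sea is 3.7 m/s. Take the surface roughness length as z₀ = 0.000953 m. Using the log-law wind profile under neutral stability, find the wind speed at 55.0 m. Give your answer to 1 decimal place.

4.4 m/s

Log law: V(z) ∝ ln(z/z₀), so V₂/V₁ = ln(z₂/z₀) / ln(z₁/z₀).
ln(55.0/0.000953) = 10.9632, ln(10.5/0.000953) = 9.3073
V₂ = 3.7 × 10.9632/9.3073 = 3.7 × 1.1779 = 4.3583 m/s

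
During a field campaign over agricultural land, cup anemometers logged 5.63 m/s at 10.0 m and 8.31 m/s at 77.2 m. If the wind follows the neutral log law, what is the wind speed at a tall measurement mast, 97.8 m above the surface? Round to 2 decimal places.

8.62 m/s

Log law: V ∝ ln(z/z₀). From the pair, with r = V₁/V₂ = 0.67750,
ln z₀ = (ln z₁ − r·ln z₂)/(1 − r) = (2.3026 − 0.67750×4.3464)/0.32250 = -1.9910 → z₀ = 0.1366 m
V₃ = V₁ · ln(z₃/z₀)/ln(z₁/z₀) = 5.63 × 6.5739/4.2935 = 8.6201 m/s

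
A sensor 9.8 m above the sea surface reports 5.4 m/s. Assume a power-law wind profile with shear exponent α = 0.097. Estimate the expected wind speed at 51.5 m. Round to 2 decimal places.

6.34 m/s

Power-law profile: V₂ = V₁ · (z₂/z₁)^α
V₂ = 5.4 × (51.5/9.8)^0.097 = 5.4 × (5.2551)^0.097
    = 5.4 × 1.1746 = 6.3429 m/s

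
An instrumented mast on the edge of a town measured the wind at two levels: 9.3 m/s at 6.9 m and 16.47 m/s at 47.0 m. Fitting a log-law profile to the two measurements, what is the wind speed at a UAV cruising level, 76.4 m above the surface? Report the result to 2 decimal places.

Log law: V ∝ ln(z/z₀). From the pair, with r = V₁/V₂ = 0.56466,
ln z₀ = (ln z₁ − r·ln z₂)/(1 − r) = (1.9315 − 0.56466×3.8501)/0.43534 = -0.5571 → z₀ = 0.5729 m
V₃ = V₁ · ln(z₃/z₀)/ln(z₁/z₀) = 9.3 × 4.8931/2.4886 = 18.2856 m/s

18.29 m/s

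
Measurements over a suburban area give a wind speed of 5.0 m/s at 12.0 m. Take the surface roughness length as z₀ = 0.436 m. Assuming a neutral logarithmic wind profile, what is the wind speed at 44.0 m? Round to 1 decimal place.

Log law: V(z) ∝ ln(z/z₀), so V₂/V₁ = ln(z₂/z₀) / ln(z₁/z₀).
ln(44.0/0.436) = 4.6143, ln(12.0/0.436) = 3.3150
V₂ = 5.0 × 4.6143/3.3150 = 5.0 × 1.3919 = 6.9597 m/s

7.0 m/s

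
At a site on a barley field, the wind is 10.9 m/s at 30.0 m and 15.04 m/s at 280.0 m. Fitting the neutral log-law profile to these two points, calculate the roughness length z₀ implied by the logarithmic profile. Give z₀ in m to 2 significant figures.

z₀ ≈ 0.084 m

Log law: V(z) ∝ ln(z/z₀). With r = V₁/V₂ = 10.9/15.04 = 0.72473,
r · ln(z₂/z₀) = ln(z₁/z₀) ⇒ ln z₀ = (ln z₁ − r·ln z₂)/(1 − r)
ln z₀ = (3.40120 − 0.72473×5.63479) / 0.27527 = -2.4795
z₀ = exp(-2.4795) = 0.08378 m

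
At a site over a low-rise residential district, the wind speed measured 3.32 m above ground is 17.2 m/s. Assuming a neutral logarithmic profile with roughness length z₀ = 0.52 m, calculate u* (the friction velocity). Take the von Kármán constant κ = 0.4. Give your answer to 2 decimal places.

u* ≈ 3.71 m/s

Log law: V(z) = (u*/κ) · ln(z/z₀) ⇒ u* = κ · V / ln(z/z₀)
u* = 0.4 × 17.2 / ln(3.32/0.52) = 0.4 × 17.2 / 1.8539
   = 6.8800 / 1.8539 = 3.7111 m/s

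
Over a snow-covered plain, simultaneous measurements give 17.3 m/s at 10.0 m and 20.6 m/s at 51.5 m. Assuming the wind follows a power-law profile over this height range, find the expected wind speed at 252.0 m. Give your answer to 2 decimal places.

First find α: α = ln(V₂/V₁)/ln(z₂/z₁) = ln(20.6/17.3)/ln(51.5/10.0) = 0.17458/1.63900 = 0.1065
Extrapolate from 51.5 m to 252.0 m: V₃ = 20.6 × (252.0/51.5)^0.1065 = 20.6 × 1.1843 = 24.3962 m/s

24.40 m/s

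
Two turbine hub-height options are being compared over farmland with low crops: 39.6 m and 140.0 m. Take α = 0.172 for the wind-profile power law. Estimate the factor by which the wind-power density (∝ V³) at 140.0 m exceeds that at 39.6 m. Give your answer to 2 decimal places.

1.92

Speed ratio: V_B/V_A = (z_B/z_A)^α = (140.0/39.6)^0.172 = (3.5354)^0.172 = 1.24260
Power-density ratio: P_B/P_A = (V_B/V_A)³ = (1.24260)³ = 1.91863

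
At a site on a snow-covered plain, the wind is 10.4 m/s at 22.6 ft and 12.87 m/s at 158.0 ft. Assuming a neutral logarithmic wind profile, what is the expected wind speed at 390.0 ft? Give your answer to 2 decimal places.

14.02 m/s

Log law: V ∝ ln(z/z₀). From the pair, with r = V₁/V₂ = 0.80808,
ln z₀ = (ln z₁ − r·ln z₂)/(1 − r) = (3.1179 − 0.80808×5.0626)/0.19192 = -5.0700 → z₀ = 0.006282 ft
V₃ = V₁ · ln(z₃/z₀)/ln(z₁/z₀) = 10.4 × 11.0362/8.1880 = 14.0177 m/s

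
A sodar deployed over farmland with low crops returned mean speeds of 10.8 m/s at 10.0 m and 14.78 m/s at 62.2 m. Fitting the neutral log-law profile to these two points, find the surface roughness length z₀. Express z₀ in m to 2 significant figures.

z₀ ≈ 0.070 m

Log law: V(z) ∝ ln(z/z₀). With r = V₁/V₂ = 10.8/14.78 = 0.73072,
r · ln(z₂/z₀) = ln(z₁/z₀) ⇒ ln z₀ = (ln z₁ − r·ln z₂)/(1 − r)
ln z₀ = (2.30259 − 0.73072×4.13035) / 0.26928 = -2.6572
z₀ = exp(-2.6572) = 0.07014 m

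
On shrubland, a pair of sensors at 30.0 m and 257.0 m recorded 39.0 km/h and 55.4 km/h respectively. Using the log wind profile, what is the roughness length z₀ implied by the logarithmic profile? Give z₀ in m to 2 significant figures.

Log law: V(z) ∝ ln(z/z₀). With r = V₁/V₂ = 39.0/55.4 = 0.70397,
r · ln(z₂/z₀) = ln(z₁/z₀) ⇒ ln z₀ = (ln z₁ − r·ln z₂)/(1 − r)
ln z₀ = (3.40120 − 0.70397×5.54908) / 0.29603 = -1.7066
z₀ = exp(-1.7066) = 0.1815 m

z₀ ≈ 0.18 m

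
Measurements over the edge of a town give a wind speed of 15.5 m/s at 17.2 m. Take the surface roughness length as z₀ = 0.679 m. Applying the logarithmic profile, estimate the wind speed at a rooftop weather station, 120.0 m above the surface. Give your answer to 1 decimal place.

24.8 m/s

Log law: V(z) ∝ ln(z/z₀), so V₂/V₁ = ln(z₂/z₀) / ln(z₁/z₀).
ln(120.0/0.679) = 5.1746, ln(17.2/0.679) = 3.2320
V₂ = 15.5 × 5.1746/3.2320 = 15.5 × 1.6010 = 24.8161 m/s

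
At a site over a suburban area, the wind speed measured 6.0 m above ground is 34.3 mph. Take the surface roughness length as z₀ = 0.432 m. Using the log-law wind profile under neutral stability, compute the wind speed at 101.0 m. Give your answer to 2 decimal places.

Log law: V(z) ∝ ln(z/z₀), so V₂/V₁ = ln(z₂/z₀) / ln(z₁/z₀).
ln(101.0/0.432) = 5.4545, ln(6.0/0.432) = 2.6311
V₂ = 34.3 × 5.4545/2.6311 = 34.3 × 2.0731 = 71.1065 mph

71.11 mph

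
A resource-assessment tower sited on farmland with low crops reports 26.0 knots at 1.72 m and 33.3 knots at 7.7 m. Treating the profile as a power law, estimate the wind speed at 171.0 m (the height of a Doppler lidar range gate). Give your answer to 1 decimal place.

55.6 knots

First find α: α = ln(V₂/V₁)/ln(z₂/z₁) = ln(33.3/26.0)/ln(7.7/1.72) = 0.24746/1.49890 = 0.1651
Extrapolate from 7.7 m to 171.0 m: V₃ = 33.3 × (171.0/7.7)^0.1651 = 33.3 × 1.6684 = 55.5579 knots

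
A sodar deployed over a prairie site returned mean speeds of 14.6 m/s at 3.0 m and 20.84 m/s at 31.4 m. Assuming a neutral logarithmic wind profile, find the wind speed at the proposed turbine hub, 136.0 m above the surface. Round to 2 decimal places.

24.74 m/s

Log law: V ∝ ln(z/z₀). From the pair, with r = V₁/V₂ = 0.70058,
ln z₀ = (ln z₁ − r·ln z₂)/(1 − r) = (1.0986 − 0.70058×3.4468)/0.29942 = -4.3956 → z₀ = 0.01233 m
V₃ = V₁ · ln(z₃/z₀)/ln(z₁/z₀) = 14.6 × 9.3082/5.4942 = 24.7353 m/s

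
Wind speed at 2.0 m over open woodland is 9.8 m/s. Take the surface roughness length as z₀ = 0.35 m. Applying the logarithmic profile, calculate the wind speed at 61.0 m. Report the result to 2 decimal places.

Log law: V(z) ∝ ln(z/z₀), so V₂/V₁ = ln(z₂/z₀) / ln(z₁/z₀).
ln(61.0/0.35) = 5.1607, ln(2.0/0.35) = 1.7430
V₂ = 9.8 × 5.1607/1.7430 = 9.8 × 2.9609 = 29.0165 m/s

29.02 m/s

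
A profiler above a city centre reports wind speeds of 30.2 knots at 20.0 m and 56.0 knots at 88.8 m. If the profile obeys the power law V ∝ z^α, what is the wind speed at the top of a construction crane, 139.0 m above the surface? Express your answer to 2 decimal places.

First find α: α = ln(V₂/V₁)/ln(z₂/z₁) = ln(56.0/30.2)/ln(88.8/20.0) = 0.61751/1.49065 = 0.4143
Extrapolate from 88.8 m to 139.0 m: V₃ = 56.0 × (139.0/88.8)^0.4143 = 56.0 × 1.2040 = 67.4222 knots

67.42 knots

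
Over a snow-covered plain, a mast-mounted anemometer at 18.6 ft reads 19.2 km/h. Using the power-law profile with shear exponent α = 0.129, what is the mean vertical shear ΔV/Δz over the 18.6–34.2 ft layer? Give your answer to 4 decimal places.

Power law: V₂ = V₁ · (z₂/z₁)^α = 19.2 × (1.8387)^0.129 = 20.7694 km/h
ΔV/Δz = (20.7694 − 19.2)/(34.2 − 18.6) = 1.5694/15.6000 = 0.10060 km/h/ft

0.1006 km/h/ft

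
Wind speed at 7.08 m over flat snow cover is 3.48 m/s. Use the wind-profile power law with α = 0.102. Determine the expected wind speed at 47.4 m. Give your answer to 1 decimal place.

4.2 m/s

Power-law profile: V₂ = V₁ · (z₂/z₁)^α
V₂ = 3.48 × (47.4/7.08)^0.102 = 3.48 × (6.6949)^0.102
    = 3.48 × 1.2140 = 4.2248 m/s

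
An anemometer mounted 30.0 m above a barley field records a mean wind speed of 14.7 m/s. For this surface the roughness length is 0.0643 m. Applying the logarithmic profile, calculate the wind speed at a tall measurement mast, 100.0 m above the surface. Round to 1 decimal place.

Log law: V(z) ∝ ln(z/z₀), so V₂/V₁ = ln(z₂/z₀) / ln(z₁/z₀).
ln(100.0/0.0643) = 7.3494, ln(30.0/0.0643) = 6.1454
V₂ = 14.7 × 7.3494/6.1454 = 14.7 × 1.1959 = 17.5799 m/s

17.6 m/s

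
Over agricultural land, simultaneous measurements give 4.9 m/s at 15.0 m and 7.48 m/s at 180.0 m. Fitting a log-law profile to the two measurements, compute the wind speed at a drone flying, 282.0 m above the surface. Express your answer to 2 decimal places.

Log law: V ∝ ln(z/z₀). From the pair, with r = V₁/V₂ = 0.65508,
ln z₀ = (ln z₁ − r·ln z₂)/(1 − r) = (2.7081 − 0.65508×5.1930)/0.34492 = -2.0113 → z₀ = 0.1338 m
V₃ = V₁ · ln(z₃/z₀)/ln(z₁/z₀) = 4.9 × 7.6533/4.7194 = 7.9461 m/s

7.95 m/s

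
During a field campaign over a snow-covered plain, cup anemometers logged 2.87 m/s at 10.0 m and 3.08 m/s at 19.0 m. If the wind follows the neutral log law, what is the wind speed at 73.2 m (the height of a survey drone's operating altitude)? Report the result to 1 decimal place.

Log law: V ∝ ln(z/z₀). From the pair, with r = V₁/V₂ = 0.93182,
ln z₀ = (ln z₁ − r·ln z₂)/(1 − r) = (2.3026 − 0.93182×2.9444)/0.06818 = -6.4694 → z₀ = 0.001550 m
V₃ = V₁ · ln(z₃/z₀)/ln(z₁/z₀) = 2.87 × 10.7626/8.7720 = 3.5213 m/s

3.5 m/s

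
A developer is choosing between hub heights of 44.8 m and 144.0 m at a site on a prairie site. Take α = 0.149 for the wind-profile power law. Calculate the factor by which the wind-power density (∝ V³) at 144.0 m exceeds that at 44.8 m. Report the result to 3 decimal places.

Speed ratio: V_B/V_A = (z_B/z_A)^α = (144.0/44.8)^0.149 = (3.2143)^0.149 = 1.19002
Power-density ratio: P_B/P_A = (V_B/V_A)³ = (1.19002)³ = 1.68526

1.685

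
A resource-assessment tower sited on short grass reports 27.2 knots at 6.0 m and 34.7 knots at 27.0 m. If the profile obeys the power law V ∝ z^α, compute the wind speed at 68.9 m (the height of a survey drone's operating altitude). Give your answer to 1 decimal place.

First find α: α = ln(V₂/V₁)/ln(z₂/z₁) = ln(34.7/27.2)/ln(27.0/6.0) = 0.24352/1.50408 = 0.1619
Extrapolate from 27.0 m to 68.9 m: V₃ = 34.7 × (68.9/27.0)^0.1619 = 34.7 × 1.1638 = 40.3834 knots

40.4 knots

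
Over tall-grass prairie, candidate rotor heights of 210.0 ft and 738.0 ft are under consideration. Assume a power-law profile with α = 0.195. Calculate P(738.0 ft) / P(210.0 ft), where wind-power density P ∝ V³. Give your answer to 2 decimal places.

2.09

Speed ratio: V_B/V_A = (z_B/z_A)^α = (738.0/210.0)^0.195 = (3.5143)^0.195 = 1.27773
Power-density ratio: P_B/P_A = (V_B/V_A)³ = (1.27773)³ = 2.08600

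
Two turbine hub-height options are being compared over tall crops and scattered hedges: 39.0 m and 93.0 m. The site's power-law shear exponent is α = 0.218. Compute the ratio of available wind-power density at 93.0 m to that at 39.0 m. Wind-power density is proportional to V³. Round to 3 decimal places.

1.765

Speed ratio: V_B/V_A = (z_B/z_A)^α = (93.0/39.0)^0.218 = (2.3846)^0.218 = 1.20858
Power-density ratio: P_B/P_A = (V_B/V_A)³ = (1.20858)³ = 1.76535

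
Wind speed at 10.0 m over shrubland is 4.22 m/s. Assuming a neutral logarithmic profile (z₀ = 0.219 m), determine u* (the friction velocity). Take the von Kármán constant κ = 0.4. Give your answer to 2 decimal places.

u* ≈ 0.44 m/s

Log law: V(z) = (u*/κ) · ln(z/z₀) ⇒ u* = κ · V / ln(z/z₀)
u* = 0.4 × 4.22 / ln(10.0/0.219) = 0.4 × 4.22 / 3.8213
   = 1.6880 / 3.8213 = 0.4417 m/s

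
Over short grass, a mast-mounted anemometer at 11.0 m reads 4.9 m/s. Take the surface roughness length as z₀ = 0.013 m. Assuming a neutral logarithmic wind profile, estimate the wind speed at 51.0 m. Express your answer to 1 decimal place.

6.0 m/s

Log law: V(z) ∝ ln(z/z₀), so V₂/V₁ = ln(z₂/z₀) / ln(z₁/z₀).
ln(51.0/0.013) = 8.2746, ln(11.0/0.013) = 6.7407
V₂ = 4.9 × 8.2746/6.7407 = 4.9 × 1.2276 = 6.0151 m/s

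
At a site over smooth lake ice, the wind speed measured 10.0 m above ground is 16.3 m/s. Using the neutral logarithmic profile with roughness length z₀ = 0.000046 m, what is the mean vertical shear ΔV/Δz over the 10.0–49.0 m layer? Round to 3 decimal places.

0.054 m/s/m

Log law: V₂ = V₁ · ln(z₂/z₀)/ln(z₁/z₀) = 16.3 × 13.8787/12.2895 = 18.4079 m/s
ΔV/Δz = (18.4079 − 16.3)/(49.0 − 10.0) = 2.1079/39.0000 = 0.05405 m/s/m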